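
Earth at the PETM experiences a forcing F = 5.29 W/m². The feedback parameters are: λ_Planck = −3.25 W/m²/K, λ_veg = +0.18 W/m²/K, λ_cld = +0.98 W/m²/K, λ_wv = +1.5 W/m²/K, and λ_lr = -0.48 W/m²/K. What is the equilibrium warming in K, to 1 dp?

Net feedback parameter λ = (−3.25) + (+0.18) + (+0.98) + (+1.5) + (-0.48) = -1.07 W/m²/K.
ΔT = −F/λ = −5.29/(-1.07) = 4.9 K.

4.9 K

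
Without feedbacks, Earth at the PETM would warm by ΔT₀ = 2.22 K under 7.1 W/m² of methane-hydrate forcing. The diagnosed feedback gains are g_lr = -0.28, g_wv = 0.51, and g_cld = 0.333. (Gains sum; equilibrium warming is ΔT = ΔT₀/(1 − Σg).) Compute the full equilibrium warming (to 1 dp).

5.1 K

Total gain g = -0.28 + 0.51 + 0.333 = 0.563.
Amplification A = 1/(1 − 0.563) = 2.288.
ΔT = 2.22 × 2.288 = 5.1 K.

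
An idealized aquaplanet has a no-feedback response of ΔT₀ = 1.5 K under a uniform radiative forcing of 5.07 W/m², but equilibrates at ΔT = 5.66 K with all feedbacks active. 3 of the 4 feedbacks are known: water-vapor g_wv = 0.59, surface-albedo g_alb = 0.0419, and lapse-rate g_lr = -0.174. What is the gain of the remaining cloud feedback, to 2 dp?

0.28

Amplification A = ΔT/ΔT₀ = 5.66/1.5 = 3.773.
Total gain g = 1 − 1/A = 1 − 1/3.773 = 0.735.
Known gains sum to 0.59 + 0.0419 − 0.174 = 0.4579.
g_cld = 0.735 − 0.4579 = 0.28.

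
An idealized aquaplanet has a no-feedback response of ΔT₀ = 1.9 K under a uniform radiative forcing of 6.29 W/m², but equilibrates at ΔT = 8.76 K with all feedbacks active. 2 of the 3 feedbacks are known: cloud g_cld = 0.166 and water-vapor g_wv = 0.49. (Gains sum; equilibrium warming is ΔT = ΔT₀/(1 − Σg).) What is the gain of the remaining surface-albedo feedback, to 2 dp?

0.13

Amplification A = ΔT/ΔT₀ = 8.76/1.9 = 4.611.
Total gain g = 1 − 1/A = 1 − 1/4.611 = 0.7831.
Known gains sum to 0.166 + 0.49 = 0.656.
g_alb = 0.7831 − 0.656 = 0.13.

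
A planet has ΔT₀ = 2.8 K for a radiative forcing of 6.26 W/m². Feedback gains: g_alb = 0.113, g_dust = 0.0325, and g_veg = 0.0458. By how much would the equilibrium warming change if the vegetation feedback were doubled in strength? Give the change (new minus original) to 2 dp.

Original: g = 0.1913, ΔT = 2.8/(1−0.1913) = 3.4623 K.
With doubled vegetation: g' = 0.2371, ΔT' = 2.8/(1−0.2371) = 3.6702 K.
Change = 3.6702 − 3.4623 = 0.21 K.

0.21 K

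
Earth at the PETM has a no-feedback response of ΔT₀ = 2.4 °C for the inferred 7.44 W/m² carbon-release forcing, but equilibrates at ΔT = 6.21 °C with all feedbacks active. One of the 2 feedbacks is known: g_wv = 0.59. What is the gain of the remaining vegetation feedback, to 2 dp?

0.02

Amplification A = ΔT/ΔT₀ = 6.21/2.4 = 2.587.
Total gain g = 1 − 1/A = 1 − 1/2.587 = 0.6135.
The known gain is 0.59.
g_veg = 0.6135 − 0.59 = 0.02.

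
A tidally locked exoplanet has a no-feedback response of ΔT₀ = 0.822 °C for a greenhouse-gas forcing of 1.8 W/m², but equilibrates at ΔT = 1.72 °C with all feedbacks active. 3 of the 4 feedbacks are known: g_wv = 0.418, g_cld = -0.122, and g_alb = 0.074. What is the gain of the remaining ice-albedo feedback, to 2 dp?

0.15

Amplification A = ΔT/ΔT₀ = 1.72/0.822 = 2.092.
Total gain g = 1 − 1/A = 1 − 1/2.092 = 0.522.
Known gains sum to 0.418 − 0.122 + 0.074 = 0.37.
g_ice = 0.522 − 0.37 = 0.15.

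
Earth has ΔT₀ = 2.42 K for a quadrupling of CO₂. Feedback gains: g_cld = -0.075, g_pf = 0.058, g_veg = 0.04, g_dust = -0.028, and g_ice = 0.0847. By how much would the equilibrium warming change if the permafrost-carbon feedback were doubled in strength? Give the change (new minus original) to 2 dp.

Original: g = 0.0797, ΔT = 2.42/(1−0.0797) = 2.6296 K.
With doubled permafrost-carbon: g' = 0.1377, ΔT' = 2.42/(1−0.1377) = 2.8064 K.
Change = 2.8064 − 2.6296 = 0.18 K.

0.18 K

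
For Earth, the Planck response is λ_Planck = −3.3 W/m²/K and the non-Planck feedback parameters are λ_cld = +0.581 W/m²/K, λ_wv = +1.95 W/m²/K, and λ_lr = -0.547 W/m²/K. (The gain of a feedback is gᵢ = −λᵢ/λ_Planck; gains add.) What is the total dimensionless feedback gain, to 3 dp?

Convert to gains: g_cld = 0.581/3.3 = 0.1761; g_wv = 1.95/3.3 = 0.5909; g_lr = -0.547/3.3 = -0.1658.
Total gain g = 0.6012.

0.601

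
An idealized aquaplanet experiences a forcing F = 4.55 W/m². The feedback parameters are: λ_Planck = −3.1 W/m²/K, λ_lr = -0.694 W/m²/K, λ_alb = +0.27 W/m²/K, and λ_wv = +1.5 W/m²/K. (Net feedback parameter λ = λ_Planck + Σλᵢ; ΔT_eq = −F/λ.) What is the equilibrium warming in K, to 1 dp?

Net feedback parameter λ = (−3.1) + (-0.694) + (+0.27) + (+1.5) = -2.024 W/m²/K.
ΔT = −F/λ = −4.55/(-2.024) = 2.2 K.

2.2 K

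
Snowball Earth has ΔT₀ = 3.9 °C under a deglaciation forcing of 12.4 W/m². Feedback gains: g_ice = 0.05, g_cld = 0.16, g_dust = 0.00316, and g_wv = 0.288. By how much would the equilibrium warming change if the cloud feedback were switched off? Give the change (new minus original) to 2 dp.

-1.90 °C

Original: g = 0.50116, ΔT = 3.9/(1−0.50116) = 7.8181 °C.
Without cloud: g' = 0.34116, ΔT' = 3.9/(1−0.34116) = 5.9195 °C.
Change = 5.9195 − 7.8181 = -1.90 °C.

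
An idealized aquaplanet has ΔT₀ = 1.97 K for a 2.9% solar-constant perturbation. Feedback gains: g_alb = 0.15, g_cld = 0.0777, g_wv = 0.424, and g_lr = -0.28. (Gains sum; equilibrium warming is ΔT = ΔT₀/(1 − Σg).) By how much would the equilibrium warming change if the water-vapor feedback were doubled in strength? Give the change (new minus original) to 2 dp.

6.51 K

Original: g = 0.3717, ΔT = 1.97/(1−0.3717) = 3.1354 K.
With doubled water-vapor: g' = 0.7957, ΔT' = 1.97/(1−0.7957) = 9.6427 K.
Change = 9.6427 − 3.1354 = 6.51 K.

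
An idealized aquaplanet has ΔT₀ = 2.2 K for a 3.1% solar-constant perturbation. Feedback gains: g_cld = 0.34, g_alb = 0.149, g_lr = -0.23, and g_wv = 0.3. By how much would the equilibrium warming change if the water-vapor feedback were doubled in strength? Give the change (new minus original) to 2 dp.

10.61 K

Original: g = 0.559, ΔT = 2.2/(1−0.559) = 4.9887 K.
With doubled water-vapor: g' = 0.859, ΔT' = 2.2/(1−0.859) = 15.6028 K.
Change = 15.6028 − 4.9887 = 10.61 K.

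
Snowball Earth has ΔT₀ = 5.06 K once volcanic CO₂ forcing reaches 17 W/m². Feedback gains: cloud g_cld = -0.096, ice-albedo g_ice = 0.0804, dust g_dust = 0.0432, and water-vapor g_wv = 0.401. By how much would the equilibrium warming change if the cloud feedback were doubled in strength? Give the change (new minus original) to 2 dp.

-1.27 K

Original: g = 0.4286, ΔT = 5.06/(1−0.4286) = 8.8554 K.
With doubled cloud: g' = 0.3326, ΔT' = 5.06/(1−0.3326) = 7.5817 K.
Change = 7.5817 − 8.8554 = -1.27 K.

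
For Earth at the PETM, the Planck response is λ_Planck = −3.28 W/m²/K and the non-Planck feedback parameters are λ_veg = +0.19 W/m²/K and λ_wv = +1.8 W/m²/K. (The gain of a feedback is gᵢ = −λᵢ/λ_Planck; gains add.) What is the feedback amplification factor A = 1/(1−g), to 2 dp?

2.54

Convert to gains: g_veg = 0.19/3.28 = 0.05793; g_wv = 1.8/3.28 = 0.5488.
Total gain g = 0.60673.
A = 1/(1 − 0.60673) = 2.54.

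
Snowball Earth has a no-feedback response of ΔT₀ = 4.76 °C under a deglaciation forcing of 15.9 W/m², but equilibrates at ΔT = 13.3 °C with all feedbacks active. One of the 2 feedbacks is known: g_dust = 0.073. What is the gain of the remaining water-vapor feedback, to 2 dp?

Amplification A = ΔT/ΔT₀ = 13.3/4.76 = 2.794.
Total gain g = 1 − 1/A = 1 − 1/2.794 = 0.6421.
The known gain is 0.073.
g_wv = 0.6421 − 0.073 = 0.57.

0.57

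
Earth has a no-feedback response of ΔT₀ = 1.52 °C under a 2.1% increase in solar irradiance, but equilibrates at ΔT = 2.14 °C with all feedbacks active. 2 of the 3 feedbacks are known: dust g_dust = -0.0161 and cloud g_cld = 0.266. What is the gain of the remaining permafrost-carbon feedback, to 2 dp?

Amplification A = ΔT/ΔT₀ = 2.14/1.52 = 1.408.
Total gain g = 1 − 1/A = 1 − 1/1.408 = 0.2898.
Known gains sum to -0.0161 + 0.266 = 0.2499.
g_pf = 0.2898 − 0.2499 = 0.04.

0.04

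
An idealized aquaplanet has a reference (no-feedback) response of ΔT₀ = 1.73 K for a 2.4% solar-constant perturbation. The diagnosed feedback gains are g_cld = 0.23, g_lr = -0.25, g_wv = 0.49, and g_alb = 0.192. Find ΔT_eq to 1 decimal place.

5.1 K

Total gain g = 0.23 − 0.25 + 0.49 + 0.192 = 0.662.
Amplification A = 1/(1 − 0.662) = 2.959.
ΔT = 1.73 × 2.959 = 5.1 K.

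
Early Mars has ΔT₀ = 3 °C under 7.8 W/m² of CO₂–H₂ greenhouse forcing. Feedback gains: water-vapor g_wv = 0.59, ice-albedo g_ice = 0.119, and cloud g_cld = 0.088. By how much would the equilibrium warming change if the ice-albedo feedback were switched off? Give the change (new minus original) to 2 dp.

-5.46 °C

Original: g = 0.797, ΔT = 3/(1−0.797) = 14.7783 °C.
Without ice-albedo: g' = 0.678, ΔT' = 3/(1−0.678) = 9.3168 °C.
Change = 9.3168 − 14.7783 = -5.46 °C.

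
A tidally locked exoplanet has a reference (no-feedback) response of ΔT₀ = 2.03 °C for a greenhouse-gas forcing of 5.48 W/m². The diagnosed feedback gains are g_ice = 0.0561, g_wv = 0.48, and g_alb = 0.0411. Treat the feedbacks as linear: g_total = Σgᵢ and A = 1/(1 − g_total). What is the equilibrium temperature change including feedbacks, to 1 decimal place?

4.8 °C

Total gain g = 0.0561 + 0.48 + 0.0411 = 0.5772.
Amplification A = 1/(1 − 0.5772) = 2.365.
ΔT = 2.03 × 2.365 = 4.8 °C.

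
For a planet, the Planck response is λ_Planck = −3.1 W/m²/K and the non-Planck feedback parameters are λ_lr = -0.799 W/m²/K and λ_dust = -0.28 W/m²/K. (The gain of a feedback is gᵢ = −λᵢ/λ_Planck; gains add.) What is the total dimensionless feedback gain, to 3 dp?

Convert to gains: g_lr = -0.799/3.1 = -0.2577; g_dust = -0.28/3.1 = -0.09032.
Total gain g = -0.34802.

-0.348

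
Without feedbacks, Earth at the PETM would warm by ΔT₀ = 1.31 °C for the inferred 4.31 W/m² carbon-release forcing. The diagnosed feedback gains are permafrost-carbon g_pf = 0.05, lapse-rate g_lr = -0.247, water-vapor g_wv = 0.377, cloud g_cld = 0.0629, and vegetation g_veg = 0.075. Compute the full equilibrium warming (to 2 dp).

1.92 °C

Total gain g = 0.05 − 0.247 + 0.377 + 0.0629 + 0.075 = 0.3179.
Amplification A = 1/(1 − 0.3179) = 1.466.
ΔT = 1.31 × 1.466 = 1.92 °C.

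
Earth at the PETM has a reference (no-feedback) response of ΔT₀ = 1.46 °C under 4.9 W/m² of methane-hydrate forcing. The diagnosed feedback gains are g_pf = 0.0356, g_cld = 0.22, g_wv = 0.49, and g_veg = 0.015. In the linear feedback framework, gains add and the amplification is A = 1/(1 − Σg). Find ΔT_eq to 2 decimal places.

Total gain g = 0.0356 + 0.22 + 0.49 + 0.015 = 0.7606.
Amplification A = 1/(1 − 0.7606) = 4.177.
ΔT = 1.46 × 4.177 = 6.10 °C.

6.10 °C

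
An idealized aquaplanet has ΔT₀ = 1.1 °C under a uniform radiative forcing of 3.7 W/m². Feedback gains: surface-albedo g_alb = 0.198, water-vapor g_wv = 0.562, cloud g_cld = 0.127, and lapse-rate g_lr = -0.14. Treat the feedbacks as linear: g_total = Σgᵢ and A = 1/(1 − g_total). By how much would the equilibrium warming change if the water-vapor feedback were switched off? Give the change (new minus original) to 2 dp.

-3.00 °C

Original: g = 0.747, ΔT = 1.1/(1−0.747) = 4.3478 °C.
Without water-vapor: g' = 0.185, ΔT' = 1.1/(1−0.185) = 1.3497 °C.
Change = 1.3497 − 4.3478 = -3.00 °C.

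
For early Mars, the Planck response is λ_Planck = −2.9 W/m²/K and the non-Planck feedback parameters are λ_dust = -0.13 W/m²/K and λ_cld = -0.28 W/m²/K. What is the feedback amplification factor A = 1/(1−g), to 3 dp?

Convert to gains: g_dust = -0.13/2.9 = -0.04483; g_cld = -0.28/2.9 = -0.09655.
Total gain g = -0.14138.
A = 1/(1 + 0.14138) = 0.876.

0.876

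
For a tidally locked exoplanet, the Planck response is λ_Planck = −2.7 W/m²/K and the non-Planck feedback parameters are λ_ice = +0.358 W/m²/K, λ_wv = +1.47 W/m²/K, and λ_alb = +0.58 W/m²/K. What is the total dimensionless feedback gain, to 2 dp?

Convert to gains: g_ice = 0.358/2.7 = 0.1326; g_wv = 1.47/2.7 = 0.5444; g_alb = 0.58/2.7 = 0.2148.
Total gain g = 0.8918.

0.89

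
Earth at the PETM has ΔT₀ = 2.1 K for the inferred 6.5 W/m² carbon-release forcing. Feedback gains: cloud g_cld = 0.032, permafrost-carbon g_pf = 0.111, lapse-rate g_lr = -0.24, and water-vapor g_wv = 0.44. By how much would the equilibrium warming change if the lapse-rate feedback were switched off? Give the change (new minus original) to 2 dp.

1.84 K

Original: g = 0.343, ΔT = 2.1/(1−0.343) = 3.1963 K.
Without lapse-rate: g' = 0.583, ΔT' = 2.1/(1−0.583) = 5.0360 K.
Change = 5.0360 − 3.1963 = 1.84 K.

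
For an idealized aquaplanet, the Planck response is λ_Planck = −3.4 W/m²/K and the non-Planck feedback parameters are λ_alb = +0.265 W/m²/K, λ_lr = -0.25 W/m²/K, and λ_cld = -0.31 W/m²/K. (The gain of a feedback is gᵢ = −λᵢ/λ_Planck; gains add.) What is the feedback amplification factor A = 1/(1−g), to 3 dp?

0.920

Convert to gains: g_alb = 0.265/3.4 = 0.07794; g_lr = -0.25/3.4 = -0.07353; g_cld = -0.31/3.4 = -0.09118.
Total gain g = -0.08677.
A = 1/(1 + 0.08677) = 0.920.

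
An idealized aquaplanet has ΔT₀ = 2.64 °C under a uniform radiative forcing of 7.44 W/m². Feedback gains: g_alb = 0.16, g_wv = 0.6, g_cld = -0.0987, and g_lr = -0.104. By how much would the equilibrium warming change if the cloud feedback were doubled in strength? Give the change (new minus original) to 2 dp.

-1.09 °C

Original: g = 0.5573, ΔT = 2.64/(1−0.5573) = 5.9634 °C.
With doubled cloud: g' = 0.4586, ΔT' = 2.64/(1−0.4586) = 4.8762 °C.
Change = 4.8762 − 5.9634 = -1.09 °C.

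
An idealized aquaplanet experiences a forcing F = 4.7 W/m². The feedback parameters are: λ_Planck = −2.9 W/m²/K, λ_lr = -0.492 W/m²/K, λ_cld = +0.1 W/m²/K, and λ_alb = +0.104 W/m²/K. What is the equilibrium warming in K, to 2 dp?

Net feedback parameter λ = (−2.9) + (-0.492) + (+0.1) + (+0.104) = -3.188 W/m²/K.
ΔT = −F/λ = −4.7/(-3.188) = 1.47 K.

1.47 K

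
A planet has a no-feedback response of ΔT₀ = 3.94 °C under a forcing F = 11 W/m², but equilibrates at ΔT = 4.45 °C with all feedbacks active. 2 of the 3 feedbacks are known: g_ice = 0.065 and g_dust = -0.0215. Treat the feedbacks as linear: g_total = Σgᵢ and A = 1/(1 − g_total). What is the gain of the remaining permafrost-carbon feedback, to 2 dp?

Amplification A = ΔT/ΔT₀ = 4.45/3.94 = 1.129.
Total gain g = 1 − 1/A = 1 − 1/1.129 = 0.1143.
Known gains sum to 0.065 − 0.0215 = 0.0435.
g_pf = 0.1143 − 0.0435 = 0.07.

0.07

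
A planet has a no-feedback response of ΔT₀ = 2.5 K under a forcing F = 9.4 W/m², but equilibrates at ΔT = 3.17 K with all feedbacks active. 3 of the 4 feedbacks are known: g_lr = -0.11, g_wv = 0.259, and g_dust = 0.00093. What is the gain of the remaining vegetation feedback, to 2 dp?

0.06

Amplification A = ΔT/ΔT₀ = 3.17/2.5 = 1.268.
Total gain g = 1 − 1/A = 1 − 1/1.268 = 0.2114.
Known gains sum to -0.11 + 0.259 + 0.00093 = 0.14993.
g_veg = 0.2114 − 0.14993 = 0.06.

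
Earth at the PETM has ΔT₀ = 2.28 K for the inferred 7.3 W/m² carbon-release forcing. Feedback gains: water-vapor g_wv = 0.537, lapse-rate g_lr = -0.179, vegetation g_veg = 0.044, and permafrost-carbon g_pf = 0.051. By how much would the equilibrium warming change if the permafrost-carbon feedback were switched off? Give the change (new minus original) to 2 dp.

Original: g = 0.453, ΔT = 2.28/(1−0.453) = 4.1682 K.
Without permafrost-carbon: g' = 0.402, ΔT' = 2.28/(1−0.402) = 3.8127 K.
Change = 3.8127 − 4.1682 = -0.36 K.

-0.36 K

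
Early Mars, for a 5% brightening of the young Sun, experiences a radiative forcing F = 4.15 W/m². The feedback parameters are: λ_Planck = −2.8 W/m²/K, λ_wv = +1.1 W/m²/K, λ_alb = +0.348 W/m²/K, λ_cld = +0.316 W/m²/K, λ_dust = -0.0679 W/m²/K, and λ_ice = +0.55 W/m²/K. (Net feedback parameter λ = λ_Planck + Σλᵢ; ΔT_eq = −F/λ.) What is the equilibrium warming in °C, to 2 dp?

Net feedback parameter λ = (−2.8) + (+1.1) + (+0.348) + (+0.316) + (-0.0679) + (+0.55) = -0.5539 W/m²/K.
ΔT = −F/λ = −4.15/(-0.5539) = 7.49 °C.

7.49 °C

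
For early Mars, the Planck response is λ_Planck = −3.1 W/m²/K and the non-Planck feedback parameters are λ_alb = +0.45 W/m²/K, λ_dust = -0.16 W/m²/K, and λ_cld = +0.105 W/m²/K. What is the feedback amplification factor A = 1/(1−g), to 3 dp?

Convert to gains: g_alb = 0.45/3.1 = 0.1452; g_dust = -0.16/3.1 = -0.05161; g_cld = 0.105/3.1 = 0.03387.
Total gain g = 0.12746.
A = 1/(1 − 0.12746) = 1.146.

1.146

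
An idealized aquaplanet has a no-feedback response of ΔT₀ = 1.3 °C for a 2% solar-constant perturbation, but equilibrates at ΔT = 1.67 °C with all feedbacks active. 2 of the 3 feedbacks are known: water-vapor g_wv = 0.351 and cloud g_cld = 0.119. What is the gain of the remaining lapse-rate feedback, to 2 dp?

-0.25

Amplification A = ΔT/ΔT₀ = 1.67/1.3 = 1.285.
Total gain g = 1 − 1/A = 1 − 1/1.285 = 0.2218.
Known gains sum to 0.351 + 0.119 = 0.47.
g_lr = 0.2218 − 0.47 = -0.25.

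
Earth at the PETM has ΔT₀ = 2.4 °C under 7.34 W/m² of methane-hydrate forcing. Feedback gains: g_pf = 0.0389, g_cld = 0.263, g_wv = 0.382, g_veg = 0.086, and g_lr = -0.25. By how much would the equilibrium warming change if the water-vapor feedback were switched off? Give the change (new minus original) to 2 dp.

-2.22 °C

Original: g = 0.5199, ΔT = 2.4/(1−0.5199) = 4.9990 °C.
Without water-vapor: g' = 0.1379, ΔT' = 2.4/(1−0.1379) = 2.7839 °C.
Change = 2.7839 − 4.9990 = -2.22 °C.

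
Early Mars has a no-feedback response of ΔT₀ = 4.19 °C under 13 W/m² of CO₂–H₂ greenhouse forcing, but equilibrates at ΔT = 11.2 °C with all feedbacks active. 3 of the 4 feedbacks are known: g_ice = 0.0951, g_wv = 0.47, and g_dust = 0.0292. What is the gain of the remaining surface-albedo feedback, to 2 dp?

Amplification A = ΔT/ΔT₀ = 11.2/4.19 = 2.673.
Total gain g = 1 − 1/A = 1 − 1/2.673 = 0.6259.
Known gains sum to 0.0951 + 0.47 + 0.0292 = 0.5943.
g_alb = 0.6259 − 0.5943 = 0.03.

0.03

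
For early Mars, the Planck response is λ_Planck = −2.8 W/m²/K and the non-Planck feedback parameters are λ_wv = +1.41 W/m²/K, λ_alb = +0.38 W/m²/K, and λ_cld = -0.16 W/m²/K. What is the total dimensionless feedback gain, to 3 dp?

Convert to gains: g_wv = 1.41/2.8 = 0.5036; g_alb = 0.38/2.8 = 0.1357; g_cld = -0.16/2.8 = -0.05714.
Total gain g = 0.58216.

0.582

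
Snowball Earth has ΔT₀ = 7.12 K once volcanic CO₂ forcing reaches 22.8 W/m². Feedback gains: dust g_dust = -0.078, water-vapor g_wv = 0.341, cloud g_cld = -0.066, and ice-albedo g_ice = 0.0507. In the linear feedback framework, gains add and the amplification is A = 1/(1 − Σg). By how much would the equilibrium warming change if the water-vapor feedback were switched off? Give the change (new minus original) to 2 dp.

Original: g = 0.2477, ΔT = 7.12/(1−0.2477) = 9.4643 K.
Without water-vapor: g' = -0.0933, ΔT' = 7.12/(1+0.0933) = 6.5124 K.
Change = 6.5124 − 9.4643 = -2.95 K.

-2.95 K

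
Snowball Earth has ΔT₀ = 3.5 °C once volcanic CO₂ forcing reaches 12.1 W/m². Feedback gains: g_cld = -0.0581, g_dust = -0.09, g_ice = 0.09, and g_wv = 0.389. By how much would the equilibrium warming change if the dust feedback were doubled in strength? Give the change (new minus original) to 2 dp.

-0.62 °C

Original: g = 0.3309, ΔT = 3.5/(1−0.3309) = 5.2309 °C.
With doubled dust: g' = 0.2409, ΔT' = 3.5/(1−0.2409) = 4.6107 °C.
Change = 4.6107 − 5.2309 = -0.62 °C.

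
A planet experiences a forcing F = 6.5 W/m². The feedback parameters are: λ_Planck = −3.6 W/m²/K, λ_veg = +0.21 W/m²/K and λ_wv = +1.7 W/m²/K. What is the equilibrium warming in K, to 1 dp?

Net feedback parameter λ = (−3.6) + (+0.21) + (+1.7) = -1.69 W/m²/K.
ΔT = −F/λ = −6.5/(-1.69) = 3.8 K.

3.8 K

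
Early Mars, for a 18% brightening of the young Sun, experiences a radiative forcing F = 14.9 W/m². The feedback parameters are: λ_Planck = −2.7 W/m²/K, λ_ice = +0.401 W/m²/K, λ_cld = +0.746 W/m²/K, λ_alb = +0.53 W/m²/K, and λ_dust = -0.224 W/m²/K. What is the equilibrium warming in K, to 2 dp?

11.95 K

Net feedback parameter λ = (−2.7) + (+0.401) + (+0.746) + (+0.53) + (-0.224) = -1.247 W/m²/K.
ΔT = −F/λ = −14.9/(-1.247) = 11.95 K.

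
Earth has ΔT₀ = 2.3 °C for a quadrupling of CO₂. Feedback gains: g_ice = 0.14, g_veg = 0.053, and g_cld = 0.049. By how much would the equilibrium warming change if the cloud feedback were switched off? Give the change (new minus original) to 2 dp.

-0.18 °C

Original: g = 0.242, ΔT = 2.3/(1−0.242) = 3.0343 °C.
Without cloud: g' = 0.193, ΔT' = 2.3/(1−0.193) = 2.8501 °C.
Change = 2.8501 − 3.0343 = -0.18 °C.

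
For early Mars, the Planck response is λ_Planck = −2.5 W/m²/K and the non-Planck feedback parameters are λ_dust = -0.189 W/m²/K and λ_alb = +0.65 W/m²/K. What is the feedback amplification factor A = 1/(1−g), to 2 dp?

1.23

Convert to gains: g_dust = -0.189/2.5 = -0.0756; g_alb = 0.65/2.5 = 0.26.
Total gain g = 0.1844.
A = 1/(1 − 0.1844) = 1.23.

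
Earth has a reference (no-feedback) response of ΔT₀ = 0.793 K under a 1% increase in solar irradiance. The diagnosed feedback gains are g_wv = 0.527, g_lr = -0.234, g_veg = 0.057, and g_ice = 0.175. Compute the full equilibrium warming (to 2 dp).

Total gain g = 0.527 − 0.234 + 0.057 + 0.175 = 0.525.
Amplification A = 1/(1 − 0.525) = 2.105.
ΔT = 0.793 × 2.105 = 1.67 K.

1.67 K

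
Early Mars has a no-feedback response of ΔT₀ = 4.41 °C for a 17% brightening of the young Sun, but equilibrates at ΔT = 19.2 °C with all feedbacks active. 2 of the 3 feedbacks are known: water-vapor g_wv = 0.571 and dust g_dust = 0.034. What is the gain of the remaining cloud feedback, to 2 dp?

Amplification A = ΔT/ΔT₀ = 19.2/4.41 = 4.354.
Total gain g = 1 − 1/A = 1 − 1/4.354 = 0.7703.
Known gains sum to 0.571 + 0.034 = 0.605.
g_cld = 0.7703 − 0.605 = 0.17.

0.17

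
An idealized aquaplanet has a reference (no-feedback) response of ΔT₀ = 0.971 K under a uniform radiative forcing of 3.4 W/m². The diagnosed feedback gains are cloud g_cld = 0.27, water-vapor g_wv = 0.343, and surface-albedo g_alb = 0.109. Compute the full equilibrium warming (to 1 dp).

3.5 K

Total gain g = 0.27 + 0.343 + 0.109 = 0.722.
Amplification A = 1/(1 − 0.722) = 3.597.
ΔT = 0.971 × 3.597 = 3.5 K.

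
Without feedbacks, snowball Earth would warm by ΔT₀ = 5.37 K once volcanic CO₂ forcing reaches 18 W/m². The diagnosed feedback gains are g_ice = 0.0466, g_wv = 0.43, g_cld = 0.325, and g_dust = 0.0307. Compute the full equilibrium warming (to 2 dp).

32.02 K

Total gain g = 0.0466 + 0.43 + 0.325 + 0.0307 = 0.8323.
Amplification A = 1/(1 − 0.8323) = 5.963.
ΔT = 5.37 × 5.963 = 32.02 K.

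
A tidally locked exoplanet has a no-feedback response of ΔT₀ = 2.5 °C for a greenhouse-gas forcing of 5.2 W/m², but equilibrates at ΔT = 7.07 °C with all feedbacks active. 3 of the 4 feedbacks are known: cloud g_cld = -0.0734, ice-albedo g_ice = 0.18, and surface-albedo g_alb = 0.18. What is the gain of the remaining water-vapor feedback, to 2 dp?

0.36

Amplification A = ΔT/ΔT₀ = 7.07/2.5 = 2.828.
Total gain g = 1 − 1/A = 1 − 1/2.828 = 0.6464.
Known gains sum to -0.0734 + 0.18 + 0.18 = 0.2866.
g_wv = 0.6464 − 0.2866 = 0.36.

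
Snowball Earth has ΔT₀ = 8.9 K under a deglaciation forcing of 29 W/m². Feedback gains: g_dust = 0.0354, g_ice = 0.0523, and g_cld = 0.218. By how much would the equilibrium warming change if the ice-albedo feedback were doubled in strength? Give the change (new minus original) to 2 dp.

Original: g = 0.3057, ΔT = 8.9/(1−0.3057) = 12.8187 K.
With doubled ice-albedo: g' = 0.358, ΔT' = 8.9/(1−0.358) = 13.8629 K.
Change = 13.8629 − 12.8187 = 1.04 K.

1.04 K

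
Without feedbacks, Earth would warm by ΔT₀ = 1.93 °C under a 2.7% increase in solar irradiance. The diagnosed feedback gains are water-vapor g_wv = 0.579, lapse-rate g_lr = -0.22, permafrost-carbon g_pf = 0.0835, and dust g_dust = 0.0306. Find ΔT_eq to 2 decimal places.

Total gain g = 0.579 − 0.22 + 0.0835 + 0.0306 = 0.4731.
Amplification A = 1/(1 − 0.4731) = 1.898.
ΔT = 1.93 × 1.898 = 3.66 °C.

3.66 °C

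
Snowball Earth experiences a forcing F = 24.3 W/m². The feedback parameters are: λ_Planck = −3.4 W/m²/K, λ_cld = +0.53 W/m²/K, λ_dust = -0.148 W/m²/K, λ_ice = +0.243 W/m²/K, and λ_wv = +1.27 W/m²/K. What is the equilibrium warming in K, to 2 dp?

16.15 K

Net feedback parameter λ = (−3.4) + (+0.53) + (-0.148) + (+0.243) + (+1.27) = -1.505 W/m²/K.
ΔT = −F/λ = −24.3/(-1.505) = 16.15 K.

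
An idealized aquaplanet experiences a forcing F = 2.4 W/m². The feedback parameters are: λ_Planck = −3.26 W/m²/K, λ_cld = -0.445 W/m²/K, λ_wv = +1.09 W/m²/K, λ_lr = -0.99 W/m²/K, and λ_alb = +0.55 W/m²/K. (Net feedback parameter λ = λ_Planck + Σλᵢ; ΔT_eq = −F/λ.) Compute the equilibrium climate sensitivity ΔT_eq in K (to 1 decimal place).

0.8 K

Net feedback parameter λ = (−3.26) + (-0.445) + (+1.09) + (-0.99) + (+0.55) = -3.055 W/m²/K.
ΔT = −F/λ = −2.4/(-3.055) = 0.8 K.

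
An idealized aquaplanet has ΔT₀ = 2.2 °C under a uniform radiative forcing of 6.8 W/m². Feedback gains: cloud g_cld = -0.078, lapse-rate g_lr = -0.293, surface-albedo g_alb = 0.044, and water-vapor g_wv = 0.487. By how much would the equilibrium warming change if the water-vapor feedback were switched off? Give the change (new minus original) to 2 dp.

-0.96 °C

Original: g = 0.16, ΔT = 2.2/(1−0.16) = 2.6190 °C.
Without water-vapor: g' = -0.327, ΔT' = 2.2/(1+0.327) = 1.6579 °C.
Change = 1.6579 − 2.6190 = -0.96 °C.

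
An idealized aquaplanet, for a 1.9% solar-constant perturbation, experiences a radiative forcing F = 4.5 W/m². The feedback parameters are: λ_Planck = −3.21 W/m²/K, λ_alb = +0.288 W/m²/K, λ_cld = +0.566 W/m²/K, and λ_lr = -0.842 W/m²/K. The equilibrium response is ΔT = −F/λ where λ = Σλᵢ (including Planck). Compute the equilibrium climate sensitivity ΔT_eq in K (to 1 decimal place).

1.4 K

Net feedback parameter λ = (−3.21) + (+0.288) + (+0.566) + (-0.842) = -3.198 W/m²/K.
ΔT = −F/λ = −4.5/(-3.198) = 1.4 K.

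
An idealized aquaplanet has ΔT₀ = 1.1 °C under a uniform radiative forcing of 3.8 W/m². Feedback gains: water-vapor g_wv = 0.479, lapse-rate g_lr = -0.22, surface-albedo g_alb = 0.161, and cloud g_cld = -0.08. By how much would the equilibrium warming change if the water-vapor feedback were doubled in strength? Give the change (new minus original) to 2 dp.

4.41 °C

Original: g = 0.34, ΔT = 1.1/(1−0.34) = 1.6667 °C.
With doubled water-vapor: g' = 0.819, ΔT' = 1.1/(1−0.819) = 6.0773 °C.
Change = 6.0773 − 1.6667 = 4.41 °C.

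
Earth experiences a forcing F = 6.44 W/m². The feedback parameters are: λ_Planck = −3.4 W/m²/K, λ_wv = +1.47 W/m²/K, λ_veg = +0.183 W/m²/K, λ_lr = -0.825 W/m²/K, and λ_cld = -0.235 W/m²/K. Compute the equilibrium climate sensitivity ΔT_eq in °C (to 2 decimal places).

2.29 °C

Net feedback parameter λ = (−3.4) + (+1.47) + (+0.183) + (-0.825) + (-0.235) = -2.807 W/m²/K.
ΔT = −F/λ = −6.44/(-2.807) = 2.29 °C.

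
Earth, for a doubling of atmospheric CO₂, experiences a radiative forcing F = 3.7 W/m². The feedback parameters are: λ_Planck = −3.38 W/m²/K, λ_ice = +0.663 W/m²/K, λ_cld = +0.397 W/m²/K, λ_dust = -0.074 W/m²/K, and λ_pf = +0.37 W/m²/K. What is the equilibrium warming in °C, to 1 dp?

1.8 °C

Net feedback parameter λ = (−3.38) + (+0.663) + (+0.397) + (-0.074) + (+0.37) = -2.024 W/m²/K.
ΔT = −F/λ = −3.7/(-2.024) = 1.8 °C.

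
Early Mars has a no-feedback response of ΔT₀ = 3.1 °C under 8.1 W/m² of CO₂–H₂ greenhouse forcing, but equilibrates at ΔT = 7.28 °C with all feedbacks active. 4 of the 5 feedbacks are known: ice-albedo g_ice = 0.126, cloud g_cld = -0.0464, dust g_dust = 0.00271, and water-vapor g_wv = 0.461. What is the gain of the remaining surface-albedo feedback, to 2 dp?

0.03

Amplification A = ΔT/ΔT₀ = 7.28/3.1 = 2.348.
Total gain g = 1 − 1/A = 1 − 1/2.348 = 0.5741.
Known gains sum to 0.126 − 0.0464 + 0.00271 + 0.461 = 0.54331.
g_alb = 0.5741 − 0.54331 = 0.03.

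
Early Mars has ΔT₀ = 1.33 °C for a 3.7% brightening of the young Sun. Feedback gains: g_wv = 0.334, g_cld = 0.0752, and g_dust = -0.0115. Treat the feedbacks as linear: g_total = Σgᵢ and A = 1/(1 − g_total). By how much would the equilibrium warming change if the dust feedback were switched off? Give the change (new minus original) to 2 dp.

0.04 °C

Original: g = 0.3977, ΔT = 1.33/(1−0.3977) = 2.2082 °C.
Without dust: g' = 0.4092, ΔT' = 1.33/(1−0.4092) = 2.2512 °C.
Change = 2.2512 − 2.2082 = 0.04 °C.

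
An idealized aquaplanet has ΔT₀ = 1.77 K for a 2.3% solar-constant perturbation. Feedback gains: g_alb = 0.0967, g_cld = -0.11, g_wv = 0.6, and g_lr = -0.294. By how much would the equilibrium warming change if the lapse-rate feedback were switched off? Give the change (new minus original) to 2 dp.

Original: g = 0.2927, ΔT = 1.77/(1−0.2927) = 2.5025 K.
Without lapse-rate: g' = 0.5867, ΔT' = 1.77/(1−0.5867) = 4.2826 K.
Change = 4.2826 − 2.5025 = 1.78 K.

1.78 K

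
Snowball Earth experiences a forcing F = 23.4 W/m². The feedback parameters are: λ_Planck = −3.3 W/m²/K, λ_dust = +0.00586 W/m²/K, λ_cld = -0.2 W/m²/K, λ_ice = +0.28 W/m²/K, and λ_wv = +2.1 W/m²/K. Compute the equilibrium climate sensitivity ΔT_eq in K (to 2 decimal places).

21.00 K

Net feedback parameter λ = (−3.3) + (+0.00586) + (-0.2) + (+0.28) + (+2.1) = -1.11414 W/m²/K.
ΔT = −F/λ = −23.4/(-1.11414) = 21.00 K.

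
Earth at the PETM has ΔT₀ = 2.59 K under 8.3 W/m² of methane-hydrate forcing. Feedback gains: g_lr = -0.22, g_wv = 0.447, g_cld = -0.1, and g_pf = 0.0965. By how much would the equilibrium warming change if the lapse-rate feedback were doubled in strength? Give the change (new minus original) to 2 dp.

Original: g = 0.2235, ΔT = 2.59/(1−0.2235) = 3.3355 K.
With doubled lapse-rate: g' = 0.0035, ΔT' = 2.59/(1−0.0035) = 2.5991 K.
Change = 2.5991 − 3.3355 = -0.74 K.

-0.74 K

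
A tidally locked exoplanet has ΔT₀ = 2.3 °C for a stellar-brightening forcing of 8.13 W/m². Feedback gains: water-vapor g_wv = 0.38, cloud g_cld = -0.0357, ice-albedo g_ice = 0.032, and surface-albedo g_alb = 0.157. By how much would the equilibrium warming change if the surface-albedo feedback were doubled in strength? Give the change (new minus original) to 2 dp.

Original: g = 0.5333, ΔT = 2.3/(1−0.5333) = 4.9282 °C.
With doubled surface-albedo: g' = 0.6903, ΔT' = 2.3/(1−0.6903) = 7.4265 °C.
Change = 7.4265 − 4.9282 = 2.50 °C.

2.50 °C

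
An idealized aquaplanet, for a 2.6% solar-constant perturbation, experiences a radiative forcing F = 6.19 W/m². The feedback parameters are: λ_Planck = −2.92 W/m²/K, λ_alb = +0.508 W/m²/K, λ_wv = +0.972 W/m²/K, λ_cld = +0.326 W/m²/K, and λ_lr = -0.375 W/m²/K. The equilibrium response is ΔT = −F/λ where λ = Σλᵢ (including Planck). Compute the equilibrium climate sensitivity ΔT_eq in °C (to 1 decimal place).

4.2 °C

Net feedback parameter λ = (−2.92) + (+0.508) + (+0.972) + (+0.326) + (-0.375) = -1.489 W/m²/K.
ΔT = −F/λ = −6.19/(-1.489) = 4.2 °C.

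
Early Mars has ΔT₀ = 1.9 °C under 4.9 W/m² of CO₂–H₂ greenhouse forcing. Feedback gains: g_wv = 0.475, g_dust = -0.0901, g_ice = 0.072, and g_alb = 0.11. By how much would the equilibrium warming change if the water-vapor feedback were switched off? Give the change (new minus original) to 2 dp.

Original: g = 0.5669, ΔT = 1.9/(1−0.5669) = 4.3870 °C.
Without water-vapor: g' = 0.0919, ΔT' = 1.9/(1−0.0919) = 2.0923 °C.
Change = 2.0923 − 4.3870 = -2.29 °C.

-2.29 °C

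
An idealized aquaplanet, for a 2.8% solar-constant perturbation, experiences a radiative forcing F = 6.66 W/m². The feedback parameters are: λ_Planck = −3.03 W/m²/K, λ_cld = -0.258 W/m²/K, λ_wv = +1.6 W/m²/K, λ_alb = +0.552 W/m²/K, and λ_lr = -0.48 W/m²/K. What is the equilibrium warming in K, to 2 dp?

Net feedback parameter λ = (−3.03) + (-0.258) + (+1.6) + (+0.552) + (-0.48) = -1.616 W/m²/K.
ΔT = −F/λ = −6.66/(-1.616) = 4.12 K.

4.12 K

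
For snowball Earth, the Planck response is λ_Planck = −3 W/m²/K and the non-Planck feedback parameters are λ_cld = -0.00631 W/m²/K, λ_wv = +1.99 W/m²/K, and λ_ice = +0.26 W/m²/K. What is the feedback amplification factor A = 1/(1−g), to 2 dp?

Convert to gains: g_cld = -0.00631/3 = -0.002103; g_wv = 1.99/3 = 0.6633; g_ice = 0.26/3 = 0.08667.
Total gain g = 0.747867.
A = 1/(1 − 0.747867) = 3.97.

3.97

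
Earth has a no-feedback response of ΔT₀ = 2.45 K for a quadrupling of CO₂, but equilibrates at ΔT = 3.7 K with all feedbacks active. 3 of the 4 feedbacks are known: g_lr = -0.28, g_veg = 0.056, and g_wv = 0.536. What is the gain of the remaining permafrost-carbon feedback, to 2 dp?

Amplification A = ΔT/ΔT₀ = 3.7/2.45 = 1.51.
Total gain g = 1 − 1/A = 1 − 1/1.51 = 0.3377.
Known gains sum to -0.28 + 0.056 + 0.536 = 0.312.
g_pf = 0.3377 − 0.312 = 0.03.

0.03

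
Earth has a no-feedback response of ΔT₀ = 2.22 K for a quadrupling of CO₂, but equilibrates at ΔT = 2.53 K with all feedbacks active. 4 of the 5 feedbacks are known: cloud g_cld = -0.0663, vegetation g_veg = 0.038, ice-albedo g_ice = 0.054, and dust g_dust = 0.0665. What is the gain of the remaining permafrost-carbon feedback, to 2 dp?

0.03

Amplification A = ΔT/ΔT₀ = 2.53/2.22 = 1.14.
Total gain g = 1 − 1/A = 1 − 1/1.14 = 0.1228.
Known gains sum to -0.0663 + 0.038 + 0.054 + 0.0665 = 0.0922.
g_pf = 0.1228 − 0.0922 = 0.03.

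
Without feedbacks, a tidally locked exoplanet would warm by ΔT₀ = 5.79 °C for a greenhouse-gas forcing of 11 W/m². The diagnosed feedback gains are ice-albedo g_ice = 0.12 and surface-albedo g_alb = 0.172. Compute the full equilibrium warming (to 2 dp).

8.18 °C

Total gain g = 0.12 + 0.172 = 0.292.
Amplification A = 1/(1 − 0.292) = 1.412.
ΔT = 5.79 × 1.412 = 8.18 °C.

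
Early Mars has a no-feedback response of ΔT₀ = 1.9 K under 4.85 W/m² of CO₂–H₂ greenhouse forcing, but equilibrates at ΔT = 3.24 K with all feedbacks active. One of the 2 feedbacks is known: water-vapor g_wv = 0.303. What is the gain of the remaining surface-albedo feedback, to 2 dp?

0.11

Amplification A = ΔT/ΔT₀ = 3.24/1.9 = 1.705.
Total gain g = 1 − 1/A = 1 − 1/1.705 = 0.4135.
The known gain is 0.303.
g_alb = 0.4135 − 0.303 = 0.11.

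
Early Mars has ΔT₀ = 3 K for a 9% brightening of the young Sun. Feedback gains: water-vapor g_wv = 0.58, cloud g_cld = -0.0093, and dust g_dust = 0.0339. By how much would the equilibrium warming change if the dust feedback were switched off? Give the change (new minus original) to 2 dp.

Original: g = 0.6046, ΔT = 3/(1−0.6046) = 7.5873 K.
Without dust: g' = 0.5707, ΔT' = 3/(1−0.5707) = 6.9881 K.
Change = 6.9881 − 7.5873 = -0.60 K.

-0.60 K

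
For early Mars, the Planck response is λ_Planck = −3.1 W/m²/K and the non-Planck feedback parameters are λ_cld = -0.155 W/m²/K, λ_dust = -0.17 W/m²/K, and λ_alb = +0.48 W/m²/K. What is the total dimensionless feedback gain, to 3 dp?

0.050

Convert to gains: g_cld = -0.155/3.1 = -0.05; g_dust = -0.17/3.1 = -0.05484; g_alb = 0.48/3.1 = 0.1548.
Total gain g = 0.04996.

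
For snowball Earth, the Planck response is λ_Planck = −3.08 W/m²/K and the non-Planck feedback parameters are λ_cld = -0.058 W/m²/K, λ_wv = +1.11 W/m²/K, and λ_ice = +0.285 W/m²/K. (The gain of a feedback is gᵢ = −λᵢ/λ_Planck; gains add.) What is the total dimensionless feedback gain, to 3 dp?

Convert to gains: g_cld = -0.058/3.08 = -0.01883; g_wv = 1.11/3.08 = 0.3604; g_ice = 0.285/3.08 = 0.09253.
Total gain g = 0.4341.

0.434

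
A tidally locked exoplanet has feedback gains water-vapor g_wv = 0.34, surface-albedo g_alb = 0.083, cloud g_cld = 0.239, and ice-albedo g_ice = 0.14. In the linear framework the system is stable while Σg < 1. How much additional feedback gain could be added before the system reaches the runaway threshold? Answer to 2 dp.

Current total gain = 0.34 + 0.083 + 0.239 + 0.14 = 0.802.
Margin to runaway = 1 − 0.802 = 0.20.

0.20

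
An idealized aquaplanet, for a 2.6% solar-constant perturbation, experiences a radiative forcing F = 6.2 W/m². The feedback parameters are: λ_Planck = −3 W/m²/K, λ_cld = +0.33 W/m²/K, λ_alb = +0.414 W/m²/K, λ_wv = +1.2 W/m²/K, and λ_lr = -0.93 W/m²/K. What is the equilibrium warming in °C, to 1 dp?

Net feedback parameter λ = (−3) + (+0.33) + (+0.414) + (+1.2) + (-0.93) = -1.986 W/m²/K.
ΔT = −F/λ = −6.2/(-1.986) = 3.1 °C.

3.1 °C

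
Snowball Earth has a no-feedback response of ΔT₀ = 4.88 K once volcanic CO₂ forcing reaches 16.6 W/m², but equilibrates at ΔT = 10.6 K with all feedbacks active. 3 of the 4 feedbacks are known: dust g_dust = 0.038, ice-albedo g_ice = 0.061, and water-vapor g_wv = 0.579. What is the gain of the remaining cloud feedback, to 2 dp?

-0.14

Amplification A = ΔT/ΔT₀ = 10.6/4.88 = 2.172.
Total gain g = 1 − 1/A = 1 − 1/2.172 = 0.5396.
Known gains sum to 0.038 + 0.061 + 0.579 = 0.678.
g_cld = 0.5396 − 0.678 = -0.14.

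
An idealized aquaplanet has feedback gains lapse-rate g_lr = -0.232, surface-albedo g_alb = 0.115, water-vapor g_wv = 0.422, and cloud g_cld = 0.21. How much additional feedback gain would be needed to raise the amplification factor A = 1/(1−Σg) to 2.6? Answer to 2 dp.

0.10

Current total gain = 0.515.
Target gain for A = 2.6: g* = 1 − 1/2.6 = 0.6154.
Additional gain needed = 0.6154 − 0.515 = 0.10.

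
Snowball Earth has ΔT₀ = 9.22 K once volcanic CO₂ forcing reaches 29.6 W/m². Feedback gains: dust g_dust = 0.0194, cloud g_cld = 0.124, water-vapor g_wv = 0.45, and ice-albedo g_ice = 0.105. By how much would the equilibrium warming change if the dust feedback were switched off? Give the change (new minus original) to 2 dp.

-1.85 K

Original: g = 0.6984, ΔT = 9.22/(1−0.6984) = 30.5703 K.
Without dust: g' = 0.679, ΔT' = 9.22/(1−0.679) = 28.7227 K.
Change = 28.7227 − 30.5703 = -1.85 K.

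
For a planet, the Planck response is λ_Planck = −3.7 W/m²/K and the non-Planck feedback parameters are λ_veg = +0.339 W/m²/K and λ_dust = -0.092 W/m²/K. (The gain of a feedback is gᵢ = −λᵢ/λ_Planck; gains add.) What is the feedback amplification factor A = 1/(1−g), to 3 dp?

1.072

Convert to gains: g_veg = 0.339/3.7 = 0.09162; g_dust = -0.092/3.7 = -0.02486.
Total gain g = 0.06676.
A = 1/(1 − 0.06676) = 1.072.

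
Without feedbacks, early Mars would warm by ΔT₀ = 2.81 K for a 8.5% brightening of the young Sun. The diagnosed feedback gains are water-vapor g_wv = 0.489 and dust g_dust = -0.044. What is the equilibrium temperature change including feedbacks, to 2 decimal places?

5.06 K

Total gain g = 0.489 − 0.044 = 0.445.
Amplification A = 1/(1 − 0.445) = 1.802.
ΔT = 2.81 × 1.802 = 5.06 K.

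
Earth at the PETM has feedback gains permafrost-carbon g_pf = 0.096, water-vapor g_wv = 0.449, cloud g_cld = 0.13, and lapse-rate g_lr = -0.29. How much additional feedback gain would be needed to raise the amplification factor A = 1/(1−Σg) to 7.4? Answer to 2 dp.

Current total gain = 0.385.
Target gain for A = 7.4: g* = 1 − 1/7.4 = 0.8649.
Additional gain needed = 0.8649 − 0.385 = 0.48.

0.48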